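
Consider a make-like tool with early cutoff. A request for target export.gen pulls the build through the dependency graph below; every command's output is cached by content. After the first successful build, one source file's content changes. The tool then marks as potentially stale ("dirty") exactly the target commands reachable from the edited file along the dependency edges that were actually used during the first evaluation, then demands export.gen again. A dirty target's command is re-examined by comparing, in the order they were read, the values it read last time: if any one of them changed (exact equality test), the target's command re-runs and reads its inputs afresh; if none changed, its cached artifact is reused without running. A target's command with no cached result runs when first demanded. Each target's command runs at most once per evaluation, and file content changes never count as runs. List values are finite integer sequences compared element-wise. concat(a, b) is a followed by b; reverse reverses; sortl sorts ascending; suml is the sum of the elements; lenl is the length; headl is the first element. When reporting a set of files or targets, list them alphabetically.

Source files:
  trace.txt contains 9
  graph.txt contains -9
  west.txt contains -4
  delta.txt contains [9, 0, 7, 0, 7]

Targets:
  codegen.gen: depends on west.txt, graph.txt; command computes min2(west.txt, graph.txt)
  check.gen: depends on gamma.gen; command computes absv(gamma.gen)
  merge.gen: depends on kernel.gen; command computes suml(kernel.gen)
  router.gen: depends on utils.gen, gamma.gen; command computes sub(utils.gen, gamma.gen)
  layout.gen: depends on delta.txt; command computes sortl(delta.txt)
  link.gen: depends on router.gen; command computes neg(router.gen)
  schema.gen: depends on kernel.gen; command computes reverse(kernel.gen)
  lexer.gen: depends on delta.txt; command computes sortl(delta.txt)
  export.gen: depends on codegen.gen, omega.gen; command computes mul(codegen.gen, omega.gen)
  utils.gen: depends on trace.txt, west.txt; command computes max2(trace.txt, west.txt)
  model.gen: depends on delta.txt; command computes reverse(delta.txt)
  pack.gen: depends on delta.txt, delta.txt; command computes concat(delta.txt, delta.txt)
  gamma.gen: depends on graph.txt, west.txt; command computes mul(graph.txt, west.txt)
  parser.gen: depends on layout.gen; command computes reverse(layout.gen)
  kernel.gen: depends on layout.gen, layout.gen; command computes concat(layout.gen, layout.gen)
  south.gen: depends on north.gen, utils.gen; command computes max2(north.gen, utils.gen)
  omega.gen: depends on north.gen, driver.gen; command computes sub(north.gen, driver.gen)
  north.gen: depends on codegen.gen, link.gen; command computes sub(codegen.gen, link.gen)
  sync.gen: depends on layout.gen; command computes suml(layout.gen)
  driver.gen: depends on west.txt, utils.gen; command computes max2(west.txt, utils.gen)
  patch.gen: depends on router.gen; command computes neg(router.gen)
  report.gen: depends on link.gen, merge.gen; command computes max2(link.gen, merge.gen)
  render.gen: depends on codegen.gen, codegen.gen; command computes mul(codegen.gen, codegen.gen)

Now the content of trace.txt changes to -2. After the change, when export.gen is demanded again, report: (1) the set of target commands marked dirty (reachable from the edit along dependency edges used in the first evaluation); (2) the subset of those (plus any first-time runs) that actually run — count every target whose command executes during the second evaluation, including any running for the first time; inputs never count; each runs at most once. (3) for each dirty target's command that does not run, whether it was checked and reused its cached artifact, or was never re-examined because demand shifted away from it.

First demand of the output computes:
  codegen.gen = min2(-4, -9) = -9
  gamma.gen = mul(-9, -4) = 36
  utils.gen = max2(9, -4) = 9
  driver.gen = max2(-4, 9) = 9
  router.gen = sub(9, 36) = -27
  link.gen = neg(-27) = 27
  north.gen = sub(-9, 27) = -36
  omega.gen = sub(-36, 9) = -45
  export.gen = mul(-9, -45) = 405

After the edit, cleaning proceeds:
  utils.gen: a read changed (trace.txt 9->-2) — executes, giving -2.
  driver.gen: a read changed (utils.gen 9->-2) — executes, giving -2.
  router.gen: a read changed (utils.gen 9->-2) — executes, giving -38.
  link.gen: a read changed (router.gen -27->-38) — executes, giving 38.
  north.gen: a read changed (link.gen 27->38) — executes, giving -47.
  omega.gen: a read changed (north.gen -36->-47; driver.gen 9->-2) — executes, giving -45 — identical to its old value.
  export.gen: dirty, but its reads are unchanged (codegen.gen unchanged, omega.gen unchanged); cached 405 stands.

Note the absorption at omega.gen: it re-runs yet its value is the same, leaving the output's value untouched.

The edit dirties: driver.gen, export.gen, link.gen, north.gen, omega.gen, router.gen, utils.gen.
6 target commands run: driver.gen, link.gen, north.gen, omega.gen, router.gen, utils.gen.
Cache hits after checking: export.gen.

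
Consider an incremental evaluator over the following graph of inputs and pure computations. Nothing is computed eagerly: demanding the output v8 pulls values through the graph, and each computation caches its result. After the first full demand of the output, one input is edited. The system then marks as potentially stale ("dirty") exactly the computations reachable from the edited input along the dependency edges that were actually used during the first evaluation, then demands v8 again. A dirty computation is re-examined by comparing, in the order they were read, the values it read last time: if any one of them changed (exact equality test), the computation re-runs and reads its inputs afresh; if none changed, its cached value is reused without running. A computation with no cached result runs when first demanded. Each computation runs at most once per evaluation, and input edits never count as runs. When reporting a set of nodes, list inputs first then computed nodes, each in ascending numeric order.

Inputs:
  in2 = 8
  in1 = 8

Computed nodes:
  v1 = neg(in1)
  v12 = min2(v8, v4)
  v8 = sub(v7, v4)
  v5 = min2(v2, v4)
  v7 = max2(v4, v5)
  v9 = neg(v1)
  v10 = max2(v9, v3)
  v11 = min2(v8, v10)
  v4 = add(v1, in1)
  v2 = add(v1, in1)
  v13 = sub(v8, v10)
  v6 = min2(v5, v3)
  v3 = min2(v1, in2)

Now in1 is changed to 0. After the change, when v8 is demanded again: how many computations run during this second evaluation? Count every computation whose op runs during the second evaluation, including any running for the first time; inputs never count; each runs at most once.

Initial pass — values computed on the first demand:
  v1 = neg(8) = -8
  v2 = add(-8, 8) = 0
  v4 = add(-8, 8) = 0
  v5 = min2(0, 0) = 0
  v7 = max2(0, 0) = 0
  v8 = sub(0, 0) = 0

Second demand — change propagation:
  v1: re-runs because in1 8->0; new result 0.
  v2: re-runs because v1 -8->0; in1 8->0; new result 0 (unchanged).
  v4: re-runs because v1 -8->0; in1 8->0; new result 0 (unchanged).
  v5: re-examined; everything it read last time is the same (v2 unchanged, v4 unchanged) — cache 0 kept, no run.
  v7: re-examined; everything it read last time is the same (v4 unchanged, v5 unchanged) — cache 0 kept, no run.
  v8: re-examined; everything it read last time is the same (v7 unchanged, v4 unchanged) — cache 0 kept, no run.

The important point: at v5 every value read last time is unchanged, so the dirty flag clears without a run.

Run set: v1, v2, v4 (3 run).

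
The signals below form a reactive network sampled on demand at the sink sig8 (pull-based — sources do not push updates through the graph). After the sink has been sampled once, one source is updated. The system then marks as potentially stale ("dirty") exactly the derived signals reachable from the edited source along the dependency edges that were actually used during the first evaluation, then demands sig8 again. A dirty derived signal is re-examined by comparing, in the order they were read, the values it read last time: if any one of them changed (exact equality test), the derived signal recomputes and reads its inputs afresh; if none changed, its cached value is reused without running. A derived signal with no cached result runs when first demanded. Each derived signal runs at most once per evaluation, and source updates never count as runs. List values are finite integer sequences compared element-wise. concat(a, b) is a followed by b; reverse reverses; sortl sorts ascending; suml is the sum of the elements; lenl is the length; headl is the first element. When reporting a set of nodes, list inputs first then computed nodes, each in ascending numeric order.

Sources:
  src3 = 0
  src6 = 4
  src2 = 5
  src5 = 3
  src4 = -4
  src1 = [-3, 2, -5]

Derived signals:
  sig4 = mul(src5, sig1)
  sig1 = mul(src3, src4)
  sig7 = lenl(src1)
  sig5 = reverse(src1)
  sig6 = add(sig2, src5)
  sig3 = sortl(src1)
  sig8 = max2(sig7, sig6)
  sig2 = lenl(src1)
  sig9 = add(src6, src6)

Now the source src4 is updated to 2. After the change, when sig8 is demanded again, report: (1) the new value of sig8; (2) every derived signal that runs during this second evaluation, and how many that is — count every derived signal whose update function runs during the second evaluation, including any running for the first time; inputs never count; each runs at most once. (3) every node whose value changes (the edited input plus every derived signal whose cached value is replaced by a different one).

Initial pass — values computed on the first demand:
  sig2 = lenl([-3, 2, -5]) = 3
  sig6 = add(3, 3) = 6
  sig7 = lenl([-3, 2, -5]) = 3
  sig8 = max2(3, 6) = 6

Second demand — change propagation:
  no demanded computation ever read src4, so the edit dirties nothing and nothing runs.

The important point: nothing the output needs ever reads src4, so the edit is invisible to it.

sig8 now evaluates to 6.
Run set: none (0 run).
Changed values: src4.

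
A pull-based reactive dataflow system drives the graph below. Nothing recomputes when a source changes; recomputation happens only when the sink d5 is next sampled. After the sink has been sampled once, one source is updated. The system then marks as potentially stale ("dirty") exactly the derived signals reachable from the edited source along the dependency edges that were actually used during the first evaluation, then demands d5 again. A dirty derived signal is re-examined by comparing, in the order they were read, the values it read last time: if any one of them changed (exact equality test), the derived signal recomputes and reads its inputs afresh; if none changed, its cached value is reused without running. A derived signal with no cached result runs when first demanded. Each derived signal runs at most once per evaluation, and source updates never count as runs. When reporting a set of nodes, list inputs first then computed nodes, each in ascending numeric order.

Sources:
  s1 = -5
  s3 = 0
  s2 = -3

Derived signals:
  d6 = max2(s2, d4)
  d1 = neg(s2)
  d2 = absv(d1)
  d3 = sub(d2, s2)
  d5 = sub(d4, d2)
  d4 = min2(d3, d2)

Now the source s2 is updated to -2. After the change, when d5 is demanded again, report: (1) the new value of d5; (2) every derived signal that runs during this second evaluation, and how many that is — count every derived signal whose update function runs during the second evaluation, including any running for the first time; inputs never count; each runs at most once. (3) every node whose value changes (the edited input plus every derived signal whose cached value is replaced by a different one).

New value of d5: 0.
Derived signals that run: d1, d2, d3, d4, d5 — 5 in total.
Values that change: s2, d1, d2, d3, d4.

First evaluation (everything demanded from the output):
  d1 = neg(-3) = 3
  d2 = absv(3) = 3
  d3 = sub(3, -3) = 6
  d4 = min2(6, 3) = 3
  d5 = sub(3, 3) = 0

Propagation after the edit:
  d1: runs — s2 -3->-2; result 2.
  d2: runs — d1 3->2; result 2.
  d3: runs — d2 3->2; s2 -3->-2; result 4.
  d4: runs — d3 6->4; d2 3->2; result 2.
  d5: runs — d4 3->2; d2 3->2; result 0 (same value as before).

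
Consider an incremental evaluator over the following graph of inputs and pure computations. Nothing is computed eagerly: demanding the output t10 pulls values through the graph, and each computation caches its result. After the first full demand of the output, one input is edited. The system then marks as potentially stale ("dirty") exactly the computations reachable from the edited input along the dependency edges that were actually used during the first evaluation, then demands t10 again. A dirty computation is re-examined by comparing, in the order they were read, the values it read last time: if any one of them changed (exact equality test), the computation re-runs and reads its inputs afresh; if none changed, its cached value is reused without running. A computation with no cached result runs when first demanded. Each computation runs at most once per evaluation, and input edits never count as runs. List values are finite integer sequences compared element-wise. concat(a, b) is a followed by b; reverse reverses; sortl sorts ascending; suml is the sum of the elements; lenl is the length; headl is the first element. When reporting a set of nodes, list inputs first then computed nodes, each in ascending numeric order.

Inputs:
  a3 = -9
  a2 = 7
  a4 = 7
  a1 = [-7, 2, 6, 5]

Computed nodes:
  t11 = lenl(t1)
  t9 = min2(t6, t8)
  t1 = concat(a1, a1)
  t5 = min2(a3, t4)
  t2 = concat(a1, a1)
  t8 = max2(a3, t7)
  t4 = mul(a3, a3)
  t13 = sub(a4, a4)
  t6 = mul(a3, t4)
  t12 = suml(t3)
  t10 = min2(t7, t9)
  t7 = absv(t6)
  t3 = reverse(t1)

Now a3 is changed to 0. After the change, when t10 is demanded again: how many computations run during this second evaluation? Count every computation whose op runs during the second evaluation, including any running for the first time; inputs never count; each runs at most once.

Run set: t4, t6, t7, t8, t9, t10 (6 run).

Initial pass — values computed on the first demand:
  t4 = mul(-9, -9) = 81
  t6 = mul(-9, 81) = -729
  t7 = absv(-729) = 729
  t8 = max2(-9, 729) = 729
  t9 = min2(-729, 729) = -729
  t10 = min2(729, -729) = -729

Second demand — change propagation:
  t4: re-runs because a3 -9->0; a3 -9->0; new result 0.
  t6: re-runs because a3 -9->0; t4 81->0; new result 0.
  t7: re-runs because t6 -729->0; new result 0.
  t8: re-runs because a3 -9->0; t7 729->0; new result 0.
  t9: re-runs because t6 -729->0; t8 729->0; new result 0.
  t10: re-runs because t7 729->0; t9 -729->0; new result 0.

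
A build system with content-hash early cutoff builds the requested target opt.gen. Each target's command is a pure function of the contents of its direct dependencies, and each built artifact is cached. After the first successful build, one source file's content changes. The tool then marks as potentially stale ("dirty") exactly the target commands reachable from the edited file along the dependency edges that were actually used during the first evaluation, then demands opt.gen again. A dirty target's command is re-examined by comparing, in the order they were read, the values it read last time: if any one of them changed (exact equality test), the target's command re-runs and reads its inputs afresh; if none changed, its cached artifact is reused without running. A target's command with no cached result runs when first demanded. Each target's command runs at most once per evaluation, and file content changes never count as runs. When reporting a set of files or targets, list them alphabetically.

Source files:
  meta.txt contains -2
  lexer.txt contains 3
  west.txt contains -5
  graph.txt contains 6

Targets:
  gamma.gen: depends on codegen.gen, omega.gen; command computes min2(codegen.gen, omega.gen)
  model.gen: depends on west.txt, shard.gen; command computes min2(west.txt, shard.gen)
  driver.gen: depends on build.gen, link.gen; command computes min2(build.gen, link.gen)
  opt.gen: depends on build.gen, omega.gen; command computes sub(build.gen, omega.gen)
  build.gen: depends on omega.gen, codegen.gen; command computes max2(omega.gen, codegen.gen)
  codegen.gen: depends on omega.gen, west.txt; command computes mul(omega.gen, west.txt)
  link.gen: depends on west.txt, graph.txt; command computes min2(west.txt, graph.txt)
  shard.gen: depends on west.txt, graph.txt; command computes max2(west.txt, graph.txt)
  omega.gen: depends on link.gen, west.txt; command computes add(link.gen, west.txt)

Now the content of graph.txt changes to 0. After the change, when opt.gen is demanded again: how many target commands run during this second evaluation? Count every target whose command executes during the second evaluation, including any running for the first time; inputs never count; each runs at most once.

Target commands that run: link.gen — 1 in total.
Key observation: the change is absorbed at link.gen — it re-runs but produces the same value, and the output's value is unchanged.

First evaluation (everything demanded from the output):
  link.gen = min2(-5, 6) = -5
  omega.gen = add(-5, -5) = -10
  codegen.gen = mul(-10, -5) = 50
  build.gen = max2(-10, 50) = 50
  opt.gen = sub(50, -10) = 60

Propagation after the edit:
  link.gen: runs — graph.txt 6->0; result -5 (same value as before).
  omega.gen: checked — values it read are unchanged (link.gen unchanged, west.txt unchanged); reused cached -10 without running.
  codegen.gen: checked — values it read are unchanged (omega.gen unchanged, west.txt unchanged); reused cached 50 without running.
  build.gen: checked — values it read are unchanged (omega.gen unchanged, codegen.gen unchanged); reused cached 50 without running.
  opt.gen: checked — values it read are unchanged (build.gen unchanged, omega.gen unchanged); reused cached 60 without running.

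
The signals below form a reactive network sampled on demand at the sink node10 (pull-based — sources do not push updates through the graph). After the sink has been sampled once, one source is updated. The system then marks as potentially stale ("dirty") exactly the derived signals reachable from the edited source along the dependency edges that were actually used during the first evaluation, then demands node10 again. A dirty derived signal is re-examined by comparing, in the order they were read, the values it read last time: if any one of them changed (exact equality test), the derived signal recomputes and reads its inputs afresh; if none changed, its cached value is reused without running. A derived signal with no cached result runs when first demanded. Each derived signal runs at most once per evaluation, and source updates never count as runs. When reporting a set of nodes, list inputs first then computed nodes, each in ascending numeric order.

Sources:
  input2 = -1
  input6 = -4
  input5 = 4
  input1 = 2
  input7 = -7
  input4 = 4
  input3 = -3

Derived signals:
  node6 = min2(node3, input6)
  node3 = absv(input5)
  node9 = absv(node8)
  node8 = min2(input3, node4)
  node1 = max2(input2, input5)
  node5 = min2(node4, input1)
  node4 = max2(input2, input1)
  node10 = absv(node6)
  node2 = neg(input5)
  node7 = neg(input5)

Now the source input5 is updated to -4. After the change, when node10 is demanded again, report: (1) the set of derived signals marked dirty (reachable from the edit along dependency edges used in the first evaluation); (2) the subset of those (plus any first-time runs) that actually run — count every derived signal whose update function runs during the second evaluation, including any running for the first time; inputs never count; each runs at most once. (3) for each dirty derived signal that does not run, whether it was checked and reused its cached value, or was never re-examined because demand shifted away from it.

Dirty set: node3, node6, node10.
Run set: node3 (1 run).
Re-examined without running (cache reused): node6, node10.
The important point: node3 recomputes to an identical value, and the output ends up unchanged.

Initial pass — values computed on the first demand:
  node3 = absv(4) = 4
  node6 = min2(4, -4) = -4
  node10 = absv(-4) = 4

Second demand — change propagation:
  node3: re-runs because input5 4->-4; new result 4 (unchanged).
  node6: re-examined; everything it read last time is the same (node3 unchanged, input6 unchanged) — cache -4 kept, no run.
  node10: re-examined; everything it read last time is the same (node6 unchanged) — cache 4 kept, no run.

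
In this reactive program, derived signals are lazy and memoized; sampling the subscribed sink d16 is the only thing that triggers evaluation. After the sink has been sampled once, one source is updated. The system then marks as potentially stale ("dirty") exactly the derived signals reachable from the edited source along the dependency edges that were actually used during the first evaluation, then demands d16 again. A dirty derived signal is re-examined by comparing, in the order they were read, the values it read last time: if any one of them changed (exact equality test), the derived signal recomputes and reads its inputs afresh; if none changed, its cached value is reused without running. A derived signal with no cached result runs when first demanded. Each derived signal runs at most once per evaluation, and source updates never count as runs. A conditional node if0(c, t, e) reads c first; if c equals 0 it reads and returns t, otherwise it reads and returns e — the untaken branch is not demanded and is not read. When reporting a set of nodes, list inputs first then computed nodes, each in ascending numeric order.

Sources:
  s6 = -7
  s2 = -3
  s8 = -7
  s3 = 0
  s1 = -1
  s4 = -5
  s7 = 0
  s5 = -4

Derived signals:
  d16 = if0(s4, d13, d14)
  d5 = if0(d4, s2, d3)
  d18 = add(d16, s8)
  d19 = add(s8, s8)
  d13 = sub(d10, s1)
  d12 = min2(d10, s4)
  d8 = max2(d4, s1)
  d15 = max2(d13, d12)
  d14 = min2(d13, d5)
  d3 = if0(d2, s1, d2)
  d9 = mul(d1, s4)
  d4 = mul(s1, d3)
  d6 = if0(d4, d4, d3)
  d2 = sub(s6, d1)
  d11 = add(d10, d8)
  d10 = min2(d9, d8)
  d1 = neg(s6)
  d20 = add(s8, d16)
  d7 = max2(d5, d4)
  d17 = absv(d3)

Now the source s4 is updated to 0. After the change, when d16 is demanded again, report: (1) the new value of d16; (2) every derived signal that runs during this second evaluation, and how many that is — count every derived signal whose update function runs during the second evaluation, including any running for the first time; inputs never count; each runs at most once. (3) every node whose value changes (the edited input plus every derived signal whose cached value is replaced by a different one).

First demand of the output computes:
  d1 = neg(-7) = 7
  d2 = sub(-7, 7) = -14
  d3 = if0(d2=-14 -> else branch d2) = -14
  d4 = mul(-1, -14) = 14
  d5 = if0(d4=14 -> else branch d3) = -14
  d8 = max2(14, -1) = 14
  d9 = mul(7, -5) = -35
  d10 = min2(-35, 14) = -35
  d13 = sub(-35, -1) = -34
  d14 = min2(-34, -14) = -34
  d16 = if0(s4=-5 -> else branch d14) = -34

After the edit, cleaning proceeds:
  d9: a read changed (s4 -5->0) — executes, giving 0.
  d10: a read changed (d9 -35->0) — executes, giving 0.
  d13: a read changed (d10 -35->0) — executes, giving 1.
  d14: stays stale; no demand reaches it after the flip.
  d16: a read changed (s4 -5->0) — executes, giving 1.

Note the branch switch — demand abandons d14, which is never re-examined.

Demanding d16 again yields 1.
4 derived signals run: d9, d10, d13, d16.
The nodes whose values change: s4, d9, d10, d13, d16.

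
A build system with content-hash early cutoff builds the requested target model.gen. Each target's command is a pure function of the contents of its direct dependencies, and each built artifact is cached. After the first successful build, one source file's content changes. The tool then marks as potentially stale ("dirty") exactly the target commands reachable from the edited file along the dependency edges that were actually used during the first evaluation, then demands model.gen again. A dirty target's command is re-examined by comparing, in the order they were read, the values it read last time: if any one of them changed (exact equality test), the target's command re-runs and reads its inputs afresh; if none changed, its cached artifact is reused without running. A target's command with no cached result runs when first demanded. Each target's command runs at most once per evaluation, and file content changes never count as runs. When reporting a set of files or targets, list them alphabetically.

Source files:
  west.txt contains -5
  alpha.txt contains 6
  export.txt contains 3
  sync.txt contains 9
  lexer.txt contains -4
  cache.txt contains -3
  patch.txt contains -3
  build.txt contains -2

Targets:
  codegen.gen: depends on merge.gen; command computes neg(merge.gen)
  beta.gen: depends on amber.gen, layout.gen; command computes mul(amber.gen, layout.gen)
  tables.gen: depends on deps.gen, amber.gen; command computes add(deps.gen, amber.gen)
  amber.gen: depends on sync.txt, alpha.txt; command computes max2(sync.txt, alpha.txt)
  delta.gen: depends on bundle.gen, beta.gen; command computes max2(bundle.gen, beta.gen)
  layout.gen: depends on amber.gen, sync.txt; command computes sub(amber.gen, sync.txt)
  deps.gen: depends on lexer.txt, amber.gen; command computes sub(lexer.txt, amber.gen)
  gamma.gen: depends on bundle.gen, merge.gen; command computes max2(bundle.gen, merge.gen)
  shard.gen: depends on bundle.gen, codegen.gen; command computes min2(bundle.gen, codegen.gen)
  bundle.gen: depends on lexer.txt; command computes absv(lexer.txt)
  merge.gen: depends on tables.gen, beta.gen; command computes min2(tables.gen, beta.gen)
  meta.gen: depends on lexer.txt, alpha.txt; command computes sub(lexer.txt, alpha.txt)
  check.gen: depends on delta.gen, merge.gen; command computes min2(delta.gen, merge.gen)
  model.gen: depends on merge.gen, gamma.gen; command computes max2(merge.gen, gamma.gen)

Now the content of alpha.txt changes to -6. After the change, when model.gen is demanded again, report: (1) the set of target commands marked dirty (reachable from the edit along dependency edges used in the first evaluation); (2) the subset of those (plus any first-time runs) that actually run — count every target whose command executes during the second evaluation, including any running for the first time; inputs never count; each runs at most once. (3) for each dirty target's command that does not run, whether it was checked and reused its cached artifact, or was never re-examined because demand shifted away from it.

First evaluation (everything demanded from the output):
  amber.gen = max2(9, 6) = 9
  bundle.gen = absv(-4) = 4
  deps.gen = sub(-4, 9) = -13
  layout.gen = sub(9, 9) = 0
  beta.gen = mul(9, 0) = 0
  tables.gen = add(-13, 9) = -4
  merge.gen = min2(-4, 0) = -4
  gamma.gen = max2(4, -4) = 4
  model.gen = max2(-4, 4) = 4

Propagation after the edit:
  amber.gen: runs — alpha.txt 6->-6; result 9 (same value as before).
  deps.gen: checked — values it read are unchanged (lexer.txt unchanged, amber.gen unchanged); reused cached -13 without running.
  layout.gen: checked — values it read are unchanged (amber.gen unchanged, sync.txt unchanged); reused cached 0 without running.
  beta.gen: checked — values it read are unchanged (amber.gen unchanged, layout.gen unchanged); reused cached 0 without running.
  tables.gen: checked — values it read are unchanged (deps.gen unchanged, amber.gen unchanged); reused cached -4 without running.
  merge.gen: checked — values it read are unchanged (tables.gen unchanged, beta.gen unchanged); reused cached -4 without running.
  gamma.gen: checked — values it read are unchanged (bundle.gen unchanged, merge.gen unchanged); reused cached 4 without running.
  model.gen: checked — values it read are unchanged (merge.gen unchanged, gamma.gen unchanged); reused cached 4 without running.

Key observation: the change is absorbed at amber.gen — it re-runs but produces the same value, and the output's value is unchanged.

Marked dirty: amber.gen, beta.gen, deps.gen, gamma.gen, layout.gen, merge.gen, model.gen, tables.gen.
Target commands that run: amber.gen — 1 in total.
Checked but reused from cache: beta.gen, deps.gen, gamma.gen, layout.gen, merge.gen, model.gen, tables.gen.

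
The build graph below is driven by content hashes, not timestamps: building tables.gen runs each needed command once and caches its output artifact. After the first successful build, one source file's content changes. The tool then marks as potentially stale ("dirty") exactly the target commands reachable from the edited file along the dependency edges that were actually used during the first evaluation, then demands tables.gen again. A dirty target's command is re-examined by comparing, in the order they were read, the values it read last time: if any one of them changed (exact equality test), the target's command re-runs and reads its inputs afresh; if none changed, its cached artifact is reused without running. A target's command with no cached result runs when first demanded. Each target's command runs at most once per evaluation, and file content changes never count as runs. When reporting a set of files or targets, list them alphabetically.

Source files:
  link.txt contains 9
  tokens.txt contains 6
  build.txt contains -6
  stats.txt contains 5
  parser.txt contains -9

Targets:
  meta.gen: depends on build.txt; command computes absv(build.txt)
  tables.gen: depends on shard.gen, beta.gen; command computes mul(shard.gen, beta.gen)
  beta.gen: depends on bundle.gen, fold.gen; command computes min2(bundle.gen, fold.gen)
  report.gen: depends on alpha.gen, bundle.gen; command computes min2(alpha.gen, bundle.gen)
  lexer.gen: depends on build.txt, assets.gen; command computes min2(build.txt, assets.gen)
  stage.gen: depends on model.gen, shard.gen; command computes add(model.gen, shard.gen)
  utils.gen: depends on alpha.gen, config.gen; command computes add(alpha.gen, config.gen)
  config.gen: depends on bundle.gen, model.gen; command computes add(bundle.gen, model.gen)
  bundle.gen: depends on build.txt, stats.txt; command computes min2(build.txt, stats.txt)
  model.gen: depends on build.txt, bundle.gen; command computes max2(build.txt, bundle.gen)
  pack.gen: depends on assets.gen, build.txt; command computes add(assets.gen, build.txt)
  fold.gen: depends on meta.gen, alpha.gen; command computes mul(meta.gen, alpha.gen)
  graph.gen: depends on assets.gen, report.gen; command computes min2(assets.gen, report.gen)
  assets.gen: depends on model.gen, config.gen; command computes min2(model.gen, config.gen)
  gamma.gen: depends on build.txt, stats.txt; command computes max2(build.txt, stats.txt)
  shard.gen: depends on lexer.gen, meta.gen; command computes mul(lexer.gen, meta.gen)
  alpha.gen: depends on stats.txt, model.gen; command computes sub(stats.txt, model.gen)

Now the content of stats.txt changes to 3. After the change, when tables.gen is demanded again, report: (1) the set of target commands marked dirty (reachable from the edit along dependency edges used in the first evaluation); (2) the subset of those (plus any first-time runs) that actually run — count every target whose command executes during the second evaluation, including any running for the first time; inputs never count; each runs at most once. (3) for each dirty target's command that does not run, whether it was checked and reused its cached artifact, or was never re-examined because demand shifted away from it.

Dirty set: alpha.gen, assets.gen, beta.gen, bundle.gen, config.gen, fold.gen, lexer.gen, model.gen, shard.gen, tables.gen.
Run set: alpha.gen, beta.gen, bundle.gen, fold.gen (4 run).
Re-examined without running (cache reused): assets.gen, config.gen, lexer.gen, model.gen, shard.gen, tables.gen.
The important point: at model.gen every value read last time is unchanged, so the dirty flag clears without a run.

Initial pass — values computed on the first demand:
  bundle.gen = min2(-6, 5) = -6
  meta.gen = absv(-6) = 6
  model.gen = max2(-6, -6) = -6
  alpha.gen = sub(5, -6) = 11
  config.gen = add(-6, -6) = -12
  assets.gen = min2(-6, -12) = -12
  fold.gen = mul(6, 11) = 66
  beta.gen = min2(-6, 66) = -6
  lexer.gen = min2(-6, -12) = -12
  shard.gen = mul(-12, 6) = -72
  tables.gen = mul(-72, -6) = 432

Second demand — change propagation:
  bundle.gen: re-runs because stats.txt 5->3; new result -6 (unchanged).
  model.gen: re-examined; everything it read last time is the same (build.txt unchanged, bundle.gen unchanged) — cache -6 kept, no run.
  alpha.gen: re-runs because stats.txt 5->3; new result 9.
  config.gen: re-examined; everything it read last time is the same (bundle.gen unchanged, model.gen unchanged) — cache -12 kept, no run.
  assets.gen: re-examined; everything it read last time is the same (model.gen unchanged, config.gen unchanged) — cache -12 kept, no run.
  fold.gen: re-runs because alpha.gen 11->9; new result 54.
  beta.gen: re-runs because fold.gen 66->54; new result -6 (unchanged).
  lexer.gen: re-examined; everything it read last time is the same (build.txt unchanged, assets.gen unchanged) — cache -12 kept, no run.
  shard.gen: re-examined; everything it read last time is the same (lexer.gen unchanged, meta.gen unchanged) — cache -72 kept, no run.
  tables.gen: re-examined; everything it read last time is the same (shard.gen unchanged, beta.gen unchanged) — cache 432 kept, no run.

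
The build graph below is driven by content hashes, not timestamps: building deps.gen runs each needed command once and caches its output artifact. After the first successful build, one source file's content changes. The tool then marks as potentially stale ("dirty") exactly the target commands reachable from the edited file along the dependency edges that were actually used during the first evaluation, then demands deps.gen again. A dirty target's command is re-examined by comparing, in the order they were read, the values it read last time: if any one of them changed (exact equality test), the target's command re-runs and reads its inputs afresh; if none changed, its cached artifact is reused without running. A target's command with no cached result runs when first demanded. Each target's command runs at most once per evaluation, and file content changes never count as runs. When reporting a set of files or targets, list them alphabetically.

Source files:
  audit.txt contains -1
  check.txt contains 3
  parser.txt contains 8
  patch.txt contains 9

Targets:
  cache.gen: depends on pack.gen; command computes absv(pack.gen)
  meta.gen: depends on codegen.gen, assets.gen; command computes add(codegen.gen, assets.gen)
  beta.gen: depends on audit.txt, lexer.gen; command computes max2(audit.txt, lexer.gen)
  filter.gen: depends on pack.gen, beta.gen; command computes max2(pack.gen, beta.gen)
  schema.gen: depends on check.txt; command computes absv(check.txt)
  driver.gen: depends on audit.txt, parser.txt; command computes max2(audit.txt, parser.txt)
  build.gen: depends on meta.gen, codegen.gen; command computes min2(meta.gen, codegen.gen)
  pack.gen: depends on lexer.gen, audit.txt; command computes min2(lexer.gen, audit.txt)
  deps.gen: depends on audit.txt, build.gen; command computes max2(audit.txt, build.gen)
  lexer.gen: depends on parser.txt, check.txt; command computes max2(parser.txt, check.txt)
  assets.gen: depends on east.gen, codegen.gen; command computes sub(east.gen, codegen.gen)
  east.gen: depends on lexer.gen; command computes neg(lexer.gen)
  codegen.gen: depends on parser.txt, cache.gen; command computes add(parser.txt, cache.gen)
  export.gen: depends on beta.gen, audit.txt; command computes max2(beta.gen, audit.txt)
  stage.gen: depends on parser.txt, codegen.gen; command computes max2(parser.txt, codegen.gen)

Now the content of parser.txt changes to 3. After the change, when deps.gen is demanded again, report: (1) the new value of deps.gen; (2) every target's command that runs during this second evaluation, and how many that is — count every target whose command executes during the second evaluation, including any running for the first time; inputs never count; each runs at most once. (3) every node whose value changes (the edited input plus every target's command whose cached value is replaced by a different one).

deps.gen now evaluates to -1.
Run set: assets.gen, build.gen, codegen.gen, deps.gen, east.gen, lexer.gen, meta.gen, pack.gen (8 run).
Changed values: assets.gen, build.gen, codegen.gen, east.gen, lexer.gen, meta.gen, parser.txt.
The important point: at cache.gen every value read last time is unchanged, so the dirty flag clears without a run.

Initial pass — values computed on the first demand:
  lexer.gen = max2(8, 3) = 8
  east.gen = neg(8) = -8
  pack.gen = min2(8, -1) = -1
  cache.gen = absv(-1) = 1
  codegen.gen = add(8, 1) = 9
  assets.gen = sub(-8, 9) = -17
  meta.gen = add(9, -17) = -8
  build.gen = min2(-8, 9) = -8
  deps.gen = max2(-1, -8) = -1

Second demand — change propagation:
  lexer.gen: re-runs because parser.txt 8->3; new result 3.
  east.gen: re-runs because lexer.gen 8->3; new result -3.
  pack.gen: re-runs because lexer.gen 8->3; new result -1 (unchanged).
  cache.gen: re-examined; everything it read last time is the same (pack.gen unchanged) — cache 1 kept, no run.
  codegen.gen: re-runs because parser.txt 8->3; new result 4.
  assets.gen: re-runs because east.gen -8->-3; codegen.gen 9->4; new result -7.
  meta.gen: re-runs because codegen.gen 9->4; assets.gen -17->-7; new result -3.
  build.gen: re-runs because meta.gen -8->-3; codegen.gen 9->4; new result -3.
  deps.gen: re-runs because build.gen -8->-3; new result -1 (unchanged).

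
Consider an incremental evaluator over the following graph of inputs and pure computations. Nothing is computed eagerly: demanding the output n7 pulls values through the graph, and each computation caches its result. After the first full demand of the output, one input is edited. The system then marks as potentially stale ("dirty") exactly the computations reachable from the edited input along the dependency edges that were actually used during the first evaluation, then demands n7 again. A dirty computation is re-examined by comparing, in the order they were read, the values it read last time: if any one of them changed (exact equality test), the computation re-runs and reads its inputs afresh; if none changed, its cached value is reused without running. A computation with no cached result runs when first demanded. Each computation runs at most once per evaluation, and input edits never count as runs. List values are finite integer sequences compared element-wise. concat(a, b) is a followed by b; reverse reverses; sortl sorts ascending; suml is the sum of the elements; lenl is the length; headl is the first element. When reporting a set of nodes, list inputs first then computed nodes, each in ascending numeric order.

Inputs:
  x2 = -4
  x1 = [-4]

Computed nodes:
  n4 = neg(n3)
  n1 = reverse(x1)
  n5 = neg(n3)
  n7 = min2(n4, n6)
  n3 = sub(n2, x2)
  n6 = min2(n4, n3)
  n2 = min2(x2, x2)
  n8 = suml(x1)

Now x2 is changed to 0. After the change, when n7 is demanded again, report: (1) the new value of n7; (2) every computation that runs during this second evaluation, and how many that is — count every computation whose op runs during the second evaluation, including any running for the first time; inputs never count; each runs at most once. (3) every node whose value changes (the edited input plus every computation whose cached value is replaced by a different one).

n7 now evaluates to 0.
Run set: n2, n3 (2 run).
Changed values: x2, n2.
The important point: n3 recomputes to an identical value, and the output ends up unchanged.

Initial pass — values computed on the first demand:
  n2 = min2(-4, -4) = -4
  n3 = sub(-4, -4) = 0
  n4 = neg(0) = 0
  n6 = min2(0, 0) = 0
  n7 = min2(0, 0) = 0

Second demand — change propagation:
  n2: re-runs because x2 -4->0; x2 -4->0; new result 0.
  n3: re-runs because n2 -4->0; x2 -4->0; new result 0 (unchanged).
  n4: re-examined; everything it read last time is the same (n3 unchanged) — cache 0 kept, no run.
  n6: re-examined; everything it read last time is the same (n4 unchanged, n3 unchanged) — cache 0 kept, no run.
  n7: re-examined; everything it read last time is the same (n4 unchanged, n6 unchanged) — cache 0 kept, no run.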